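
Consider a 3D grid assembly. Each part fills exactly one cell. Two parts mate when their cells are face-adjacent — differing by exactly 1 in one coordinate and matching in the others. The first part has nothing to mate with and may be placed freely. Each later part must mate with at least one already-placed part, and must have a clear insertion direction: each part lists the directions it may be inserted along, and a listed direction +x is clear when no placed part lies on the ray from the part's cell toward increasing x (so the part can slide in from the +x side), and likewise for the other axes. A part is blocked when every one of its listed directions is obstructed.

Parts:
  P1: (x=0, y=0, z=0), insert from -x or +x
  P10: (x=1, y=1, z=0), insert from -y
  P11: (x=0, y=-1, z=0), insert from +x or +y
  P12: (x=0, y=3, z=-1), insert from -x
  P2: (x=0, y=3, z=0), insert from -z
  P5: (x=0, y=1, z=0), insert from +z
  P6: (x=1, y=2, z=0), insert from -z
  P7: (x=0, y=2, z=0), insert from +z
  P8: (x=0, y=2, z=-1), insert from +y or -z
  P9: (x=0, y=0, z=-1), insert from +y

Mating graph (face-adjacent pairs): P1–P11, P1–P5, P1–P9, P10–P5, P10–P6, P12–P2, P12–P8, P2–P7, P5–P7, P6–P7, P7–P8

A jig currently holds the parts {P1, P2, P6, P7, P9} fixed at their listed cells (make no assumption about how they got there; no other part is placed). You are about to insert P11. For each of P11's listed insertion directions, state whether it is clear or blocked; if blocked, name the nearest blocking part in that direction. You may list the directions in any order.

+x: ray from P11(0, -1, 0) has no placed part ⇒ clear
+y: nearest on ray is P1@(0, 0, 0) ⇒ blocked

+x: clear; +y: blocked by P1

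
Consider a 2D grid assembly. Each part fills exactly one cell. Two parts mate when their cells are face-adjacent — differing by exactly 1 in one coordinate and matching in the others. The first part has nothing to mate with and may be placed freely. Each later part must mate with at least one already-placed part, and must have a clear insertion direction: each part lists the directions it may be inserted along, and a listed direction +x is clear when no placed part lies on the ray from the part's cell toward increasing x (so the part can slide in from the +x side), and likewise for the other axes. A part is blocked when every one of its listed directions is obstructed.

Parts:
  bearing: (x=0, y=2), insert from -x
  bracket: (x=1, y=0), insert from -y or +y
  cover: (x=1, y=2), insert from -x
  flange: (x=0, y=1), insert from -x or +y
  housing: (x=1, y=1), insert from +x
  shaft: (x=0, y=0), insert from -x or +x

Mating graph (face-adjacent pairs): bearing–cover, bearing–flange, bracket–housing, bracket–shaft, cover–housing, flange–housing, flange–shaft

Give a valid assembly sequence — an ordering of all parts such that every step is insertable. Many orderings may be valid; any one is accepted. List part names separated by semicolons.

1. shaft@(0, 0) [-x clear] — {shaft}
2. flange@(0, 1) [-x clear] — {flange, shaft}
3. housing@(1, 1) [+x clear] — {flange, housing, shaft}
4. bracket@(1, 0) [-y clear] — {bracket, flange, housing, shaft}
5. cover@(1, 2) [-x clear] — {bracket, cover, flange, housing, shaft}
6. bearing@(0, 2) [-x clear] — {bearing, bracket, cover, flange, housing, shaft}

shaft; flange; housing; bracket; cover; bearing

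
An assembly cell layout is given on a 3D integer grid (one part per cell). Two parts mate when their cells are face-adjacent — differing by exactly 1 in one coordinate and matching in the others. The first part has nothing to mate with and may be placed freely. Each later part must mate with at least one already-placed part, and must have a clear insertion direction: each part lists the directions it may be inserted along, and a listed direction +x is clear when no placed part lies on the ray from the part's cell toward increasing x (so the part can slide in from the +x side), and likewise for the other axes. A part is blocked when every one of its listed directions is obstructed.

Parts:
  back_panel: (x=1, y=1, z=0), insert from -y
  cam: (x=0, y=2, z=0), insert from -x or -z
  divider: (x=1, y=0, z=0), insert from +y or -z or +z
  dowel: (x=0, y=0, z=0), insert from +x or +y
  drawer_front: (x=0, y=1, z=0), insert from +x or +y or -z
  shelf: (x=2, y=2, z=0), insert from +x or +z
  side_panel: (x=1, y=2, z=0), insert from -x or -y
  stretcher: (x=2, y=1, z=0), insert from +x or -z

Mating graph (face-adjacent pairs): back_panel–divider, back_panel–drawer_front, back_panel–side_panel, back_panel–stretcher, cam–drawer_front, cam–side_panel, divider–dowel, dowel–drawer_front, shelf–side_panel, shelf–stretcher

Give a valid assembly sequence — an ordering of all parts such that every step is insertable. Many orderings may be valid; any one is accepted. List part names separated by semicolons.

cam; side_panel; drawer_front; back_panel; shelf; stretcher; dowel; divider

1. cam@(0, 2, 0) [-x clear] — {cam}
2. side_panel@(1, 2, 0) [-y clear] — {cam, side_panel}
3. drawer_front@(0, 1, 0) [+x clear] — {cam, drawer_front, side_panel}
4. back_panel@(1, 1, 0) [-y clear] — {back_panel, cam, drawer_front, side_panel}
5. shelf@(2, 2, 0) [+x clear] — {back_panel, cam, drawer_front, shelf, side_panel}
6. stretcher@(2, 1, 0) [+x clear] — {back_panel, cam, drawer_front, shelf, side_panel, stretcher}
7. dowel@(0, 0, 0) [+x clear] — {back_panel, cam, dowel, drawer_front, shelf, side_panel, stretcher}
8. divider@(1, 0, 0) [-z clear] — {back_panel, cam, divider, dowel, drawer_front, shelf, side_panel, stretcher}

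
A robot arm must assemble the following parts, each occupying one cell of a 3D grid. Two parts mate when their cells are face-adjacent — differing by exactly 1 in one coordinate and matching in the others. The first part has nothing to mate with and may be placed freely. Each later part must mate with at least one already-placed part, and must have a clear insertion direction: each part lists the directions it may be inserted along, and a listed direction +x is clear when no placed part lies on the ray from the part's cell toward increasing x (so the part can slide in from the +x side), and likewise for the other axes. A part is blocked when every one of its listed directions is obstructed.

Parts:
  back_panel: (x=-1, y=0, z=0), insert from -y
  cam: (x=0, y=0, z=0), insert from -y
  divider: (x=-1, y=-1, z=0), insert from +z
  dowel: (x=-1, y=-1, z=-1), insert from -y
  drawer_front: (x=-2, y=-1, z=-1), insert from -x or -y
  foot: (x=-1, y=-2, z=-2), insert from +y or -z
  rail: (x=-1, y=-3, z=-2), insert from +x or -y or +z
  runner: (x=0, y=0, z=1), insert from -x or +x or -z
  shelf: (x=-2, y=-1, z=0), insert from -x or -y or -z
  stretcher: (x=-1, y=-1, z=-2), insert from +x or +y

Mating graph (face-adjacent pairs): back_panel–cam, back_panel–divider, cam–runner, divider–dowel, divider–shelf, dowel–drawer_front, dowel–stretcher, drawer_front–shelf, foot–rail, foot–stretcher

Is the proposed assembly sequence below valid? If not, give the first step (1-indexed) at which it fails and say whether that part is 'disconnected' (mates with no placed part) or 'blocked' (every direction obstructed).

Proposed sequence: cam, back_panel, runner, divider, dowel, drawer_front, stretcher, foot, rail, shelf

1. cam@(0, 0, 0) [-y clear] — {cam}
2. back_panel@(-1, 0, 0) [-y clear] — {back_panel, cam}
3. runner@(0, 0, 1) [-x clear] — {back_panel, cam, runner}
4. divider@(-1, -1, 0) [+z clear] — {back_panel, cam, divider, runner}
5. dowel@(-1, -1, -1) [-y clear] — {back_panel, cam, divider, dowel, runner}
6. drawer_front@(-2, -1, -1) [-x clear] — {back_panel, cam, divider, dowel, drawer_front, runner}
7. stretcher@(-1, -1, -2) [+x clear] — {back_panel, cam, divider, dowel, drawer_front, runner, stretcher}
8. foot@(-1, -2, -2) [-z clear] — {back_panel, cam, divider, dowel, drawer_front, foot, runner, stretcher}
9. rail@(-1, -3, -2) [+x clear] — {back_panel, cam, divider, dowel, drawer_front, foot, rail, runner, stretcher}
10. shelf@(-2, -1, 0) [-x clear] — {back_panel, cam, divider, dowel, drawer_front, foot, rail, runner, shelf, stretcher}

Valid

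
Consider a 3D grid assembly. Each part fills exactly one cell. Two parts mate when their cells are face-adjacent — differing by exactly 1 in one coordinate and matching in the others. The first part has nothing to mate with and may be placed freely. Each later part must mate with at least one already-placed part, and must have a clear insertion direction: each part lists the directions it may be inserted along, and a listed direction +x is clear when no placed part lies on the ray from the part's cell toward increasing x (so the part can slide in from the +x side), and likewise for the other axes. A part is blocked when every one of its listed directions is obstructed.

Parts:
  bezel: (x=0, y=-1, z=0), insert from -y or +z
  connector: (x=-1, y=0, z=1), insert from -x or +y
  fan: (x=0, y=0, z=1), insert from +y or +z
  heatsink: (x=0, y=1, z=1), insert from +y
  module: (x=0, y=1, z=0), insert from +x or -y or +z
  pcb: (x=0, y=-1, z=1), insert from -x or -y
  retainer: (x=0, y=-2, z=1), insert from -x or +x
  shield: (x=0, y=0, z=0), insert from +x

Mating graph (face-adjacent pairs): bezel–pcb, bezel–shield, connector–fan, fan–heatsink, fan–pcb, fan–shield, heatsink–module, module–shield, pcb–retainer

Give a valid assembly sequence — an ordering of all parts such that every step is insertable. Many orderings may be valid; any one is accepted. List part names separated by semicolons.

retainer; pcb; bezel; fan; connector; heatsink; module; shield

1. retainer@(0, -2, 1) [-x clear] — {retainer}
2. pcb@(0, -1, 1) [-x clear] — {pcb, retainer}
3. bezel@(0, -1, 0) [-y clear] — {bezel, pcb, retainer}
4. fan@(0, 0, 1) [+y clear] — {bezel, fan, pcb, retainer}
5. connector@(-1, 0, 1) [-x clear] — {bezel, connector, fan, pcb, retainer}
6. heatsink@(0, 1, 1) [+y clear] — {bezel, connector, fan, heatsink, pcb, retainer}
7. module@(0, 1, 0) [+x clear] — {bezel, connector, fan, heatsink, module, pcb, retainer}
8. shield@(0, 0, 0) [+x clear] — {bezel, connector, fan, heatsink, module, pcb, retainer, shield}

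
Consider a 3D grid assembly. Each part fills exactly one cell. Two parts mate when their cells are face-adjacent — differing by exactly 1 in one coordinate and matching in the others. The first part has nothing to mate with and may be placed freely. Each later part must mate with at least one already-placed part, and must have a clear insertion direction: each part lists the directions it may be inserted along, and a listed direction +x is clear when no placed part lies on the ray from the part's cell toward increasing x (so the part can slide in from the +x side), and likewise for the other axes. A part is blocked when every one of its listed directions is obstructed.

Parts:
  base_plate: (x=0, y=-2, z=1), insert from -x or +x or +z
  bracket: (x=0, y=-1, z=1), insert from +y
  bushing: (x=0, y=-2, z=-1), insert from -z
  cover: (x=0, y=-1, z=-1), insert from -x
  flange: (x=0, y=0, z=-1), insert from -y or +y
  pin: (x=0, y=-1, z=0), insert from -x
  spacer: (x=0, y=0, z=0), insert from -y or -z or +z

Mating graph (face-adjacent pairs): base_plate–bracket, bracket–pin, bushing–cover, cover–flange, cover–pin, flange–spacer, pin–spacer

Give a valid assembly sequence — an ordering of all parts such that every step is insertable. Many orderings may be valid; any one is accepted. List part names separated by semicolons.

1. bracket@(0, -1, 1) [+y clear] — {bracket}
2. pin@(0, -1, 0) [-x clear] — {bracket, pin}
3. spacer@(0, 0, 0) [-z clear] — {bracket, pin, spacer}
4. flange@(0, 0, -1) [-y clear] — {bracket, flange, pin, spacer}
5. base_plate@(0, -2, 1) [-x clear] — {base_plate, bracket, flange, pin, spacer}
6. cover@(0, -1, -1) [-x clear] — {base_plate, bracket, cover, flange, pin, spacer}
7. bushing@(0, -2, -1) [-z clear] — {base_plate, bracket, bushing, cover, flange, pin, spacer}

bracket; pin; spacer; flange; base_plate; cover; bushing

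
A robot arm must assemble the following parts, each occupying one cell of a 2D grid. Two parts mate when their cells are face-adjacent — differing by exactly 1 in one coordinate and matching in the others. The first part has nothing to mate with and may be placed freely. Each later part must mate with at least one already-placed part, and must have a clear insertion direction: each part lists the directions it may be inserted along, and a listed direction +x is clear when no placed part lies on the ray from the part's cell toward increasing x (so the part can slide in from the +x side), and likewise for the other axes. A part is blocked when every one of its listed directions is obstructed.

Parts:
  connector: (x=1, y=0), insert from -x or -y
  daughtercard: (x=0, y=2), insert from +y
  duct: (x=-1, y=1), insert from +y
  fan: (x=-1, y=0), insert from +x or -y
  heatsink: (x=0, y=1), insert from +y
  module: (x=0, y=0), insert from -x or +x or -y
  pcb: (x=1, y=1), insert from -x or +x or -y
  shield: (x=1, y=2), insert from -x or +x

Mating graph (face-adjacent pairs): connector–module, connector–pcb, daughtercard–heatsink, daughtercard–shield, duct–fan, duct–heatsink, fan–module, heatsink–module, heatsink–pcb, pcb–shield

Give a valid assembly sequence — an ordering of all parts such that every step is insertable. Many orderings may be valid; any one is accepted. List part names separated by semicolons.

1. shield@(1, 2) [-x clear] — {shield}
2. pcb@(1, 1) [-x clear] — {pcb, shield}
3. heatsink@(0, 1) [+y clear] — {heatsink, pcb, shield}
4. module@(0, 0) [-x clear] — {heatsink, module, pcb, shield}
5. fan@(-1, 0) [-y clear] — {fan, heatsink, module, pcb, shield}
6. connector@(1, 0) [-y clear] — {connector, fan, heatsink, module, pcb, shield}
7. daughtercard@(0, 2) [+y clear] — {connector, daughtercard, fan, heatsink, module, pcb, shield}
8. duct@(-1, 1) [+y clear] — {connector, daughtercard, duct, fan, heatsink, module, pcb, shield}

shield; pcb; heatsink; module; fan; connector; daughtercard; duct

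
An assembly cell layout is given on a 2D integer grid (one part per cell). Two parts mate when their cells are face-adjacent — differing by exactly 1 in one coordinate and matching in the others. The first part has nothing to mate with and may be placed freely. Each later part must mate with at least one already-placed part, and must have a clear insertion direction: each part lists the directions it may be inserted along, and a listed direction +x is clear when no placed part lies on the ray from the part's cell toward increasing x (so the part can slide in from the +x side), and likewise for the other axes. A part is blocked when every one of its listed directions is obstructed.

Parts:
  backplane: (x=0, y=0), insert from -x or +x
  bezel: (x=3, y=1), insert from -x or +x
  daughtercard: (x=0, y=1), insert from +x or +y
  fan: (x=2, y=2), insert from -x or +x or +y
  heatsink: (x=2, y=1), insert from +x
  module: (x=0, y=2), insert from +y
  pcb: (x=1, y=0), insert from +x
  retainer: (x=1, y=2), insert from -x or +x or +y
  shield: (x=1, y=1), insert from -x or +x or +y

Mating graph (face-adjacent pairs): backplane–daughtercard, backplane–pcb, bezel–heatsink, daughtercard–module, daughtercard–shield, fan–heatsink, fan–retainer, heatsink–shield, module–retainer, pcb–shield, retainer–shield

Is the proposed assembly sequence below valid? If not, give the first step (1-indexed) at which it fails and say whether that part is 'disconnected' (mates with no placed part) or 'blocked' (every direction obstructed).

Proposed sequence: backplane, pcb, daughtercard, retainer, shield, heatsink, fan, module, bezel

Invalid at step 4 (disconnected)

1. backplane@(0, 0) [-x clear] — {backplane}
2. pcb@(1, 0) [+x clear] — {backplane, pcb}
3. daughtercard@(0, 1) [+x clear] — {backplane, daughtercard, pcb}
4. retainer@(1, 2) — no placed neighbour ⇒ disconnected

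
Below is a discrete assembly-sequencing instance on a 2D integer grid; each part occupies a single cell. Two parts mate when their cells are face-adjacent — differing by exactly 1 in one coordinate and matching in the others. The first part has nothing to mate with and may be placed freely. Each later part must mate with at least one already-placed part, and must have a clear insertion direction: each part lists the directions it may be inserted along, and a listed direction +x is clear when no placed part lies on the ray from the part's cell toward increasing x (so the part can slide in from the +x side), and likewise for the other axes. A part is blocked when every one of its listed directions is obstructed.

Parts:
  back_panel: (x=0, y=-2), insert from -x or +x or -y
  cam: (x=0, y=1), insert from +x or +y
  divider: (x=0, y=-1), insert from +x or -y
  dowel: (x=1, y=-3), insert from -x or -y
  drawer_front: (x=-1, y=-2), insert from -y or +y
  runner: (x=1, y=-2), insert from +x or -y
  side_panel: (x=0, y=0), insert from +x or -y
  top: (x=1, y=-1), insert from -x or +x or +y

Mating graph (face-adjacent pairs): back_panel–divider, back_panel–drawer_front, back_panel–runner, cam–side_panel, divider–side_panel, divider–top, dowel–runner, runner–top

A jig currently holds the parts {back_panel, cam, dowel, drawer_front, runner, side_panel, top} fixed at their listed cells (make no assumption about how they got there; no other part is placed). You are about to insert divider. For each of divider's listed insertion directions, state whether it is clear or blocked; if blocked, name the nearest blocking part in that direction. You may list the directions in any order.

+x: blocked by top; -y: blocked by back_panel

+x: nearest on ray is top@(1, -1) ⇒ blocked
-y: nearest on ray is back_panel@(0, -2) ⇒ blocked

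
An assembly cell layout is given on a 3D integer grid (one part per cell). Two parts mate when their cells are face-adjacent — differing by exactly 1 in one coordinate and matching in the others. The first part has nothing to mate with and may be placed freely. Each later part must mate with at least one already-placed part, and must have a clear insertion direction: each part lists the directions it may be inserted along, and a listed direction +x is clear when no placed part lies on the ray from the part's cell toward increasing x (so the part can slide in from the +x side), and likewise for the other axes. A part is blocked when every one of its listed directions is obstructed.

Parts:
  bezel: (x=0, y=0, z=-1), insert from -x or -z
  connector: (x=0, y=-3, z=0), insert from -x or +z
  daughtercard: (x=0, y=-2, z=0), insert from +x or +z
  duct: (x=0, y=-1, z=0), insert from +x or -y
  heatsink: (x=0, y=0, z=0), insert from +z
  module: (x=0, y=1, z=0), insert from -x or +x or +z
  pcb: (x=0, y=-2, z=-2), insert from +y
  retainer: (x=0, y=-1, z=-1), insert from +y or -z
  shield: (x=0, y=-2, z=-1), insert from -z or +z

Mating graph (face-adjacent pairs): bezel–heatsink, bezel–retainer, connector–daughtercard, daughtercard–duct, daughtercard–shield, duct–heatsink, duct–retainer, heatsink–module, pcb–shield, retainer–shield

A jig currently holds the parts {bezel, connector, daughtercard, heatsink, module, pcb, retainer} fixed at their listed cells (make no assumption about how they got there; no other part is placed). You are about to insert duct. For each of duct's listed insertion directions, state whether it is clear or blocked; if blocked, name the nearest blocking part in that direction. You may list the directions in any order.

+x: clear; -y: blocked by daughtercard

+x: ray from duct(0, -1, 0) has no placed part ⇒ clear
-y: nearest on ray is daughtercard@(0, -2, 0) ⇒ blocked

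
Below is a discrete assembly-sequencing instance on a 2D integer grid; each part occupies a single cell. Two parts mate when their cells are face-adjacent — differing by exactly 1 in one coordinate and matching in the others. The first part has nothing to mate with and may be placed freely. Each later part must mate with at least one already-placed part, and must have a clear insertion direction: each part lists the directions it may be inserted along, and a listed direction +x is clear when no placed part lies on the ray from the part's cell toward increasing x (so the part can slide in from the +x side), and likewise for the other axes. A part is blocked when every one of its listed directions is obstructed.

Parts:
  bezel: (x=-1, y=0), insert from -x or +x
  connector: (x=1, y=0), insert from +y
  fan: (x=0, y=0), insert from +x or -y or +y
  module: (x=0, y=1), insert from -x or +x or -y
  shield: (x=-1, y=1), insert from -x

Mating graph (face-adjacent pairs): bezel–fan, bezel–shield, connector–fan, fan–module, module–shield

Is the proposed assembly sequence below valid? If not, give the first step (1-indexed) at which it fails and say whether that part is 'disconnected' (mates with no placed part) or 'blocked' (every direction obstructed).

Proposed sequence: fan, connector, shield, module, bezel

1. fan@(0, 0) [+x clear] — {fan}
2. connector@(1, 0) [+y clear] — {connector, fan}
3. shield@(-1, 1) — no placed neighbour ⇒ disconnected

Invalid at step 3 (disconnected)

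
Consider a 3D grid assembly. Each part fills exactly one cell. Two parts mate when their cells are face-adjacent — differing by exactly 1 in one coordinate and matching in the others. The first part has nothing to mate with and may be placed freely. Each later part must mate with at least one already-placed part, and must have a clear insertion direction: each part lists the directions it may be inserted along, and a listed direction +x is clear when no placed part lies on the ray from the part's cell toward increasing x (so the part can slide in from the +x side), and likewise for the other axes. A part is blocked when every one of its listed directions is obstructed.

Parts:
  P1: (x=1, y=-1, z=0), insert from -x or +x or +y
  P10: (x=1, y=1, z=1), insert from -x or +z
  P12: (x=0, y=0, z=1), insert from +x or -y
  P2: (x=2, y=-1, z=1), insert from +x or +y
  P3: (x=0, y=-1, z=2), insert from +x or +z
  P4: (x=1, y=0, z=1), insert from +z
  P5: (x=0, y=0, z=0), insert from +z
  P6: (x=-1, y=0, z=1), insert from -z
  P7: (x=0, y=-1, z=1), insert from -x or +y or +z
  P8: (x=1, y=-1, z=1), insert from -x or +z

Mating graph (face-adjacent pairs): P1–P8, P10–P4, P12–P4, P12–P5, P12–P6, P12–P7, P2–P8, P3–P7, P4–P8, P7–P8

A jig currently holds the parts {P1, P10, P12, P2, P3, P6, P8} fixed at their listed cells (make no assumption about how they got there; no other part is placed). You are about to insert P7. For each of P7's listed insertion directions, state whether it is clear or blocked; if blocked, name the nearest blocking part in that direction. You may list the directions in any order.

-x: ray from P7(0, -1, 1) has no placed part ⇒ clear
+y: nearest on ray is P12@(0, 0, 1) ⇒ blocked
+z: nearest on ray is P3@(0, -1, 2) ⇒ blocked

+y: blocked by P12; +z: blocked by P3; -x: clear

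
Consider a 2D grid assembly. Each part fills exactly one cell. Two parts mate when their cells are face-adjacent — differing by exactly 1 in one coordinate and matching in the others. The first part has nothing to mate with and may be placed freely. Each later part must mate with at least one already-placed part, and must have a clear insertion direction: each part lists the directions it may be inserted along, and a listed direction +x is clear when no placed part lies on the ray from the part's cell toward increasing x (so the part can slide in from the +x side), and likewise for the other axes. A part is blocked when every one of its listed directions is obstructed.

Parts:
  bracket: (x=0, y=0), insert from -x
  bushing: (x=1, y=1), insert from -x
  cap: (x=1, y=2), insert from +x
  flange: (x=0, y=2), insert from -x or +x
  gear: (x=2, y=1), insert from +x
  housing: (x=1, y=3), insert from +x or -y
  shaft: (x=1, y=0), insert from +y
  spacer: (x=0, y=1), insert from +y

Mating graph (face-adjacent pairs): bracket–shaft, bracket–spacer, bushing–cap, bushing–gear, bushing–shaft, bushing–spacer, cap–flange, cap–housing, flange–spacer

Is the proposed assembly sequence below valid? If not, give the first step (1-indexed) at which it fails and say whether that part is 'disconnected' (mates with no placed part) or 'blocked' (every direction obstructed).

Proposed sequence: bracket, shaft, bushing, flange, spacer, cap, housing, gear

1. bracket@(0, 0) [-x clear] — {bracket}
2. shaft@(1, 0) [+y clear] — {bracket, shaft}
3. bushing@(1, 1) [-x clear] — {bracket, bushing, shaft}
4. flange@(0, 2) — no placed neighbour ⇒ disconnected

Invalid at step 4 (disconnected)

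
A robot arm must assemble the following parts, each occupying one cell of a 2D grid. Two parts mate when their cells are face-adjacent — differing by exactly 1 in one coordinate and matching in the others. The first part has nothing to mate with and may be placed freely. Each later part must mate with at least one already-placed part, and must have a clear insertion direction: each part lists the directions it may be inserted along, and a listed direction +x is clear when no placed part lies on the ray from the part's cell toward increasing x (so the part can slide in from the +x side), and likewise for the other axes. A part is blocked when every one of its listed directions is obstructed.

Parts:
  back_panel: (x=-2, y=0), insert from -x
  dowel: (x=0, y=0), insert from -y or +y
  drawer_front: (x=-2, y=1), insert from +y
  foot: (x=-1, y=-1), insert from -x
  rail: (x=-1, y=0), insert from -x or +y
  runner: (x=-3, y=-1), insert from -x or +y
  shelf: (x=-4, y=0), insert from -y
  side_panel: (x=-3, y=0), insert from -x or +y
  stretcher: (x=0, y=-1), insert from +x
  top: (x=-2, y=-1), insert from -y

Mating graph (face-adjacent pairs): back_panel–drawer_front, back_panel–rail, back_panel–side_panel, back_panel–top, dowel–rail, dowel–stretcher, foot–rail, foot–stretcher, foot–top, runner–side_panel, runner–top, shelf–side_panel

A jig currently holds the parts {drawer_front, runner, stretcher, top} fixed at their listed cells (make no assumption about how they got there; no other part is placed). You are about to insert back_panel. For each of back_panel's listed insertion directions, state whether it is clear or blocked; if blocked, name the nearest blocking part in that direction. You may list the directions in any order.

-x: clear

-x: ray from back_panel(-2, 0) has no placed part ⇒ clear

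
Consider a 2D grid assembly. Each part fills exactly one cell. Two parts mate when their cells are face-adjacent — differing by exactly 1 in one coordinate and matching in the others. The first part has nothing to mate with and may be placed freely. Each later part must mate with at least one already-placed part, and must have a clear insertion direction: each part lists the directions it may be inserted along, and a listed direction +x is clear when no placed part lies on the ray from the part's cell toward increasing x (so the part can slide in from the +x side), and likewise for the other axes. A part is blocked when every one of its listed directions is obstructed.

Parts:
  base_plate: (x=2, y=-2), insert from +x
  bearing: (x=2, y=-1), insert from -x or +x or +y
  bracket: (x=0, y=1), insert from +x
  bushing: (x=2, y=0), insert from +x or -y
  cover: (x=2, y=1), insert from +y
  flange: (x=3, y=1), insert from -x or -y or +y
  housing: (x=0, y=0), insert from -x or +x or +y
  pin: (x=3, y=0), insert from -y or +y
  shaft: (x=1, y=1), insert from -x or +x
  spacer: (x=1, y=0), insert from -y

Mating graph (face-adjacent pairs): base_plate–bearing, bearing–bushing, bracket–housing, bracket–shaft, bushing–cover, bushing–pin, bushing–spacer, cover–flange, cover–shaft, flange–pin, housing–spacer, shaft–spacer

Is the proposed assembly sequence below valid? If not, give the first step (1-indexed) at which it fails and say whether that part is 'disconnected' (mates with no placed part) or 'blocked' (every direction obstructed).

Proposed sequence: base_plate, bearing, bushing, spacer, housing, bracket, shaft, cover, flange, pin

1. base_plate@(2, -2) [+x clear] — {base_plate}
2. bearing@(2, -1) [-x clear] — {base_plate, bearing}
3. bushing@(2, 0) [+x clear] — {base_plate, bearing, bushing}
4. spacer@(1, 0) [-y clear] — {base_plate, bearing, bushing, spacer}
5. housing@(0, 0) [-x clear] — {base_plate, bearing, bushing, housing, spacer}
6. bracket@(0, 1) [+x clear] — {base_plate, bearing, bracket, bushing, housing, spacer}
7. shaft@(1, 1) [+x clear] — {base_plate, bearing, bracket, bushing, housing, shaft, spacer}
8. cover@(2, 1) [+y clear] — {base_plate, bearing, bracket, bushing, cover, housing, shaft, spacer}
9. flange@(3, 1) [-y clear] — {base_plate, bearing, bracket, bushing, cover, flange, housing, shaft, spacer}
10. pin@(3, 0) [-y clear] — {base_plate, bearing, bracket, bushing, cover, flange, housing, pin, shaft, spacer}

Valid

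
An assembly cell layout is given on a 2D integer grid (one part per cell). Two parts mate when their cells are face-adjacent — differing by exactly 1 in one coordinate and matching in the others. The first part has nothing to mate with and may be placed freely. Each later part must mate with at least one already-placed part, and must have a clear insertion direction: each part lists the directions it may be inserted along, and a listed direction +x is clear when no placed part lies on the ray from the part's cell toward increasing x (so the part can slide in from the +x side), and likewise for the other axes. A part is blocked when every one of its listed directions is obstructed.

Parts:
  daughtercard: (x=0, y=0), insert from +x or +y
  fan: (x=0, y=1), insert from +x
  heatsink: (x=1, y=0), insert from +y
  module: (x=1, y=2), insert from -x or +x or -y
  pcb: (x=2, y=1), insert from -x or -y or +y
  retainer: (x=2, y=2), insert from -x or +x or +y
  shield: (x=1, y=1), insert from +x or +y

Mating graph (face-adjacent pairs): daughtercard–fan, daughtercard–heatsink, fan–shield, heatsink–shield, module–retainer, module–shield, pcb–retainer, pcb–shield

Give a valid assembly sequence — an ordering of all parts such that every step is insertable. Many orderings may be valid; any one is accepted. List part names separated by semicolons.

1. fan@(0, 1) [+x clear] — {fan}
2. daughtercard@(0, 0) [+x clear] — {daughtercard, fan}
3. heatsink@(1, 0) [+y clear] — {daughtercard, fan, heatsink}
4. shield@(1, 1) [+x clear] — {daughtercard, fan, heatsink, shield}
5. pcb@(2, 1) [-y clear] — {daughtercard, fan, heatsink, pcb, shield}
6. retainer@(2, 2) [-x clear] — {daughtercard, fan, heatsink, pcb, retainer, shield}
7. module@(1, 2) [-x clear] — {daughtercard, fan, heatsink, module, pcb, retainer, shield}

fan; daughtercard; heatsink; shield; pcb; retainer; module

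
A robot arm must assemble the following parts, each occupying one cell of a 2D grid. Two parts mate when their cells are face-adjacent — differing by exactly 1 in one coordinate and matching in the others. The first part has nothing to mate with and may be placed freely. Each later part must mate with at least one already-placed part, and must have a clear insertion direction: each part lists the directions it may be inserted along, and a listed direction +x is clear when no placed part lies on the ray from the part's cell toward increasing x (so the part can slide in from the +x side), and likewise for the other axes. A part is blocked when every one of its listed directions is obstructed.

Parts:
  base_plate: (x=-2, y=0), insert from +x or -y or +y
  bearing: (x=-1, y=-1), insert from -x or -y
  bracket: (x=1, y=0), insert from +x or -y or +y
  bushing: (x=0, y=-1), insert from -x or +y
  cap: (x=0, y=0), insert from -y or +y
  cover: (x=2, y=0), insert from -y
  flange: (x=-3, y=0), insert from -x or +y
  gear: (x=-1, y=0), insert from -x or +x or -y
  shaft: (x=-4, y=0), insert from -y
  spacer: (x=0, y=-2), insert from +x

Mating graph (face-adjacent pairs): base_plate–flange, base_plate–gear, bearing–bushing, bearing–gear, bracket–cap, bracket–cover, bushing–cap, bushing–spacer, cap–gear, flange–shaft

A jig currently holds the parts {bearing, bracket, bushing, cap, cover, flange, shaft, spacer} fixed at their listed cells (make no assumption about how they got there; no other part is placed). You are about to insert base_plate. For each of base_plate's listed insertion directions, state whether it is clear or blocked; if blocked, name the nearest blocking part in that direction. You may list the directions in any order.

+x: blocked by cap; +y: clear; -y: clear

+x: nearest on ray is cap@(0, 0) ⇒ blocked
-y: ray from base_plate(-2, 0) has no placed part ⇒ clear
+y: ray from base_plate(-2, 0) has no placed part ⇒ clear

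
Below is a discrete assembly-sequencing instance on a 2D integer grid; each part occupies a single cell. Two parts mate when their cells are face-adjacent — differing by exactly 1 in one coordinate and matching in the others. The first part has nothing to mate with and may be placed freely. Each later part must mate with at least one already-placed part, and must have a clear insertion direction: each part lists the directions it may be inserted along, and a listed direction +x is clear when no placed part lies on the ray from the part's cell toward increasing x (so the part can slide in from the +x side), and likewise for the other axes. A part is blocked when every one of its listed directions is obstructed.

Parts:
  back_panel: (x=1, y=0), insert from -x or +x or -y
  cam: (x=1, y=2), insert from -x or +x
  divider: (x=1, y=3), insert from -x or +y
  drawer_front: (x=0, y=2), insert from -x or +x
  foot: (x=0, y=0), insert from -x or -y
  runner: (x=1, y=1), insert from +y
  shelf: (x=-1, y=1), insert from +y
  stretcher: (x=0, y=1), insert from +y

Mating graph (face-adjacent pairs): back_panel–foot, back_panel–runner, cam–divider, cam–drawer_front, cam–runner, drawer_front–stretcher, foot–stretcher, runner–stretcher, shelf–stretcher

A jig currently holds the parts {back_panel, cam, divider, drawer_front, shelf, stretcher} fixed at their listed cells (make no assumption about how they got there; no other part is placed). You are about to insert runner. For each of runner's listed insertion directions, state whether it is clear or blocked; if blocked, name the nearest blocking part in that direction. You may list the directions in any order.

+y: nearest on ray is cam@(1, 2) ⇒ blocked

+y: blocked by cam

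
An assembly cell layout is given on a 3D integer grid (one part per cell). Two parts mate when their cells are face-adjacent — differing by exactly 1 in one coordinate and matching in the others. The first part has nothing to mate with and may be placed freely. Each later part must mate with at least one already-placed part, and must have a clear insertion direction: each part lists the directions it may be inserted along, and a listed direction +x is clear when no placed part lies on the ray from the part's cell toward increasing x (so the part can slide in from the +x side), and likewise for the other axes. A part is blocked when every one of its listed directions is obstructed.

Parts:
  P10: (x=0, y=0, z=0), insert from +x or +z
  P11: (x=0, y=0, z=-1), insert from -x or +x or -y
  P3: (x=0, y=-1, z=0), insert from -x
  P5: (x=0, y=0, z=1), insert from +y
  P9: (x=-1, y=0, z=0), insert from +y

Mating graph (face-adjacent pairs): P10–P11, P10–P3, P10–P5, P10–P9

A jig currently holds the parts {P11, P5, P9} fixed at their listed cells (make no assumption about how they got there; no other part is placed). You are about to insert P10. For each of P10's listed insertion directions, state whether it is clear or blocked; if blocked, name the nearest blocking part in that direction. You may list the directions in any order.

+x: ray from P10(0, 0, 0) has no placed part ⇒ clear
+z: nearest on ray is P5@(0, 0, 1) ⇒ blocked

+x: clear; +z: blocked by P5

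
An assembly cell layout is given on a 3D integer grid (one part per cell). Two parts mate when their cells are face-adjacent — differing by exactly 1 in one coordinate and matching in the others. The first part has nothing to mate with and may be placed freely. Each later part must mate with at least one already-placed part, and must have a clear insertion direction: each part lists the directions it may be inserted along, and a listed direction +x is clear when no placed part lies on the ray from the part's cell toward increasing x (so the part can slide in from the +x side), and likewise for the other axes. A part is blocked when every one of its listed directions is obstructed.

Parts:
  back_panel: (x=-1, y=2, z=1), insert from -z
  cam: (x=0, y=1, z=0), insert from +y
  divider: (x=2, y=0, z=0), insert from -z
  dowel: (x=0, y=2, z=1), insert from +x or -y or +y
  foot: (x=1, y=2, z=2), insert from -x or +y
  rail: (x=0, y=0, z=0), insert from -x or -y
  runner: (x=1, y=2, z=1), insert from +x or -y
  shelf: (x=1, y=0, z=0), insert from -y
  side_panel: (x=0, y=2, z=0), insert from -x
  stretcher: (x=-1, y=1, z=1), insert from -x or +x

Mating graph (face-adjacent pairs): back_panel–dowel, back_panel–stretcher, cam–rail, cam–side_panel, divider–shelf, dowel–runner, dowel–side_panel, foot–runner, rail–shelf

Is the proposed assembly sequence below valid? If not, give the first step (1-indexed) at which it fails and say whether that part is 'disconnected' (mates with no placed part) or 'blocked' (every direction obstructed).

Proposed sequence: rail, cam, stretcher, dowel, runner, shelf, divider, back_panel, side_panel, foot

Invalid at step 3 (disconnected)

1. rail@(0, 0, 0) [-x clear] — {rail}
2. cam@(0, 1, 0) [+y clear] — {cam, rail}
3. stretcher@(-1, 1, 1) — no placed neighbour ⇒ disconnected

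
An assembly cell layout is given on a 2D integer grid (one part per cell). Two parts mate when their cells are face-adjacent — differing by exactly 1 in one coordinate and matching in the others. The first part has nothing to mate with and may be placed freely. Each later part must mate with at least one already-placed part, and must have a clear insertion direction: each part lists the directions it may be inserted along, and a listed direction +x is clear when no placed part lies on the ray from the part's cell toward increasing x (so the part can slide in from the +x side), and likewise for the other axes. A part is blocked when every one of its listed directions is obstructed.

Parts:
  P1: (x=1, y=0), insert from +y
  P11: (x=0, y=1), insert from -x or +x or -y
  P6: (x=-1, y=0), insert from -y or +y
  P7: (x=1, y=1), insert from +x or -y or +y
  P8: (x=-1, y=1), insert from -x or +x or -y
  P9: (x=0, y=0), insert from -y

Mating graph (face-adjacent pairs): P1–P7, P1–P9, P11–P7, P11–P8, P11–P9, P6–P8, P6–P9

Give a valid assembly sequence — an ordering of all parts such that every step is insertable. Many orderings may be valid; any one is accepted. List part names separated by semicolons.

P9; P6; P8; P1; P11; P7

1. P9@(0, 0) [-y clear] — {P9}
2. P6@(-1, 0) [-y clear] — {P6, P9}
3. P8@(-1, 1) [-x clear] — {P6, P8, P9}
4. P1@(1, 0) [+y clear] — {P1, P6, P8, P9}
5. P11@(0, 1) [+x clear] — {P1, P11, P6, P8, P9}
6. P7@(1, 1) [+x clear] — {P1, P11, P6, P7, P8, P9}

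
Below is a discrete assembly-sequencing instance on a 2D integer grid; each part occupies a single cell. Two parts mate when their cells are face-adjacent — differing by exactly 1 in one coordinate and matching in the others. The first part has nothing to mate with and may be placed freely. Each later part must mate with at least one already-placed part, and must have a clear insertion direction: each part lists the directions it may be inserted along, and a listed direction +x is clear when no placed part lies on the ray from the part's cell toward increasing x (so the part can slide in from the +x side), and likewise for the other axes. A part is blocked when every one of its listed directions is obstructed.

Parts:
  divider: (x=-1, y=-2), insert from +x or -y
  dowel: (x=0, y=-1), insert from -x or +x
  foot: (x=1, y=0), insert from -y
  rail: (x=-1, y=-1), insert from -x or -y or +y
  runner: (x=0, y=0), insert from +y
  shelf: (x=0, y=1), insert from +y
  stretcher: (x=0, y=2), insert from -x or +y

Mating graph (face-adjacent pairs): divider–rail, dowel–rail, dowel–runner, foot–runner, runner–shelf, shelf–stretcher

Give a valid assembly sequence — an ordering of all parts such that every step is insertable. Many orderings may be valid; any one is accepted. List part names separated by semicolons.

1. dowel@(0, -1) [-x clear] — {dowel}
2. runner@(0, 0) [+y clear] — {dowel, runner}
3. shelf@(0, 1) [+y clear] — {dowel, runner, shelf}
4. stretcher@(0, 2) [-x clear] — {dowel, runner, shelf, stretcher}
5. rail@(-1, -1) [-x clear] — {dowel, rail, runner, shelf, stretcher}
6. divider@(-1, -2) [+x clear] — {divider, dowel, rail, runner, shelf, stretcher}
7. foot@(1, 0) [-y clear] — {divider, dowel, foot, rail, runner, shelf, stretcher}

dowel; runner; shelf; stretcher; rail; divider; foot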